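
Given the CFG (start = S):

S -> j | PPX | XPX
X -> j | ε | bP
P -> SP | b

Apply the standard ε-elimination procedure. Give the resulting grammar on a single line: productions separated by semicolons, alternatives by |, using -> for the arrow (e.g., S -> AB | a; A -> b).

Nullable set: {X}.
S -> PPX: X nullable, giving PP | PPX.
S -> XPX: X, X nullable, giving P | PX | XP | XPX.
Drop X -> ε.
Unchanged (no nullable symbols): S -> j; P -> SP; P -> b; X -> bP; X -> j.

S -> P | j | PP | PX | XP | PPX | XPX; P -> b | SP; X -> j | bP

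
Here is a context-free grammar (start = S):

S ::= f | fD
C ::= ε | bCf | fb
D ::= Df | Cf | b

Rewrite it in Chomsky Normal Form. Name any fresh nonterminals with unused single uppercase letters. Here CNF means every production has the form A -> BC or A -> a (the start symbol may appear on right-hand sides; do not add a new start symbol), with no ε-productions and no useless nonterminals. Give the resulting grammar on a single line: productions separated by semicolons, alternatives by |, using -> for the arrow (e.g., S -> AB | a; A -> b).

Nullable: {C}; after ε-elimination: S -> f | fD; C -> bf | fb | bCf; D -> b | f | Cf | Df.
No unit productions to eliminate.
TERM: introduce A -> b, B -> f and substitute in every rule of length ≥2.
BIN: C -> ACB becomes C -> AE, E -> CB.

S -> f | BD; A -> b; B -> f; C -> AB | AE | BA; D -> b | f | CB | DB; E -> CB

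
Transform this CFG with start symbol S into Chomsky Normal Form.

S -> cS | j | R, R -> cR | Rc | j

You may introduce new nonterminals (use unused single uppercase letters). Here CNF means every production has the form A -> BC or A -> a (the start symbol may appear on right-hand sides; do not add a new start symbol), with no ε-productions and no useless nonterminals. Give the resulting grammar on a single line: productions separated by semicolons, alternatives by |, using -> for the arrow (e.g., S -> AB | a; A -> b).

S -> j | AR | AS | RA; A -> c; R -> j | AR | RA

No ε-productions.
After unit-elimination: S -> j | Rc | cR | cS; R -> j | Rc | cR.
TERM: introduce A -> c and substitute in every rule of length ≥2.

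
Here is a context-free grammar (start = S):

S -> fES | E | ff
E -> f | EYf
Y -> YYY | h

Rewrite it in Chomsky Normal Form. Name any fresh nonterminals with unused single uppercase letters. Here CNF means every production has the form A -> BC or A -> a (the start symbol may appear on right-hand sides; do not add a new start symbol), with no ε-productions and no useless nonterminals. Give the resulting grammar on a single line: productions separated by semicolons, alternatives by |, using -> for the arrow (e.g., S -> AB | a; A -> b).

S -> f | AA | AC | ED; A -> f; B -> YA; C -> ES; D -> YA; E -> f | EB; F -> YY; Y -> h | YF

No ε-productions.
After unit-elimination: S -> f | ff | EYf | fES; E -> f | EYf; Y -> h | YYY.
TERM: introduce A -> f and substitute in every rule of length ≥2.
BIN: E -> EYA becomes E -> EB, B -> YA; S -> AES becomes S -> AC, C -> ES; S -> EYA becomes S -> ED, D -> YA; Y -> YYY becomes Y -> YF, F -> YY.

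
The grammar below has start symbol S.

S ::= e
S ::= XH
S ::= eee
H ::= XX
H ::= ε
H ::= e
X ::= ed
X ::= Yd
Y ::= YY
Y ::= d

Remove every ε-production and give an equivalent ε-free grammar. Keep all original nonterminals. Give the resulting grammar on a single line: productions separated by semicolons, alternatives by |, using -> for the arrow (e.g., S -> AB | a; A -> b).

Nullable set: {H}.
S -> XH: H nullable, giving X | XH.
Drop H -> ε.
Unchanged (no nullable symbols): S -> e; S -> eee; H -> XX; H -> e; X -> Yd; X -> ed; Y -> YY; Y -> d.

S -> X | e | XH | eee; H -> e | XX; X -> Yd | ed; Y -> d | YY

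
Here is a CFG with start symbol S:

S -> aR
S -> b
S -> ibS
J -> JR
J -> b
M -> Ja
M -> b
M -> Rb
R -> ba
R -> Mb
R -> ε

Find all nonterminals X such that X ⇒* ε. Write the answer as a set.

Directly nullable (have an ε-rule): {R}.
Not nullable: J, M, S — each has a terminal in every rule's right-hand side or depends on a non-nullable symbol.

{R}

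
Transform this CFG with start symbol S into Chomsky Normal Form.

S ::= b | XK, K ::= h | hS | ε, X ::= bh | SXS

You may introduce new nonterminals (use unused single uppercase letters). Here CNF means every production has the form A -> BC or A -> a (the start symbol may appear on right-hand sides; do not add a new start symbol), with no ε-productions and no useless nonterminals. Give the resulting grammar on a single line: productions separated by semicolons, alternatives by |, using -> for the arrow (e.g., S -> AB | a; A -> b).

Nullable: {K}; after ε-elimination: S -> X | b | XK; K -> h | hS; X -> bh | SXS.
After unit-elimination: S -> b | XK | bh | SXS; K -> h | hS; X -> bh | SXS.
TERM: introduce B -> b, A -> h and substitute in every rule of length ≥2.
BIN: S -> SXS becomes S -> SC, C -> XS; X -> SXS becomes X -> SD, D -> XS.

S -> b | BA | SC | XK; A -> h; B -> b; C -> XS; D -> XS; K -> h | AS; X -> BA | SD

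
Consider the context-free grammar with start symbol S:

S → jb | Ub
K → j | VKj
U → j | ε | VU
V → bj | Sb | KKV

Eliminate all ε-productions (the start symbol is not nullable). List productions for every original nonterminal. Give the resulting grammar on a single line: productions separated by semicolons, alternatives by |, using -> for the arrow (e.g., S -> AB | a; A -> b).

Nullable set: {U}.
S -> Ub: U nullable, giving Ub | b.
Drop U -> ε.
U -> VU: U nullable, giving V | VU.
Unchanged (no nullable symbols): S -> jb; K -> VKj; K -> j; U -> j; V -> KKV; V -> Sb; V -> bj.

S -> b | Ub | jb; K -> j | VKj; U -> V | j | VU; V -> Sb | bj | KKV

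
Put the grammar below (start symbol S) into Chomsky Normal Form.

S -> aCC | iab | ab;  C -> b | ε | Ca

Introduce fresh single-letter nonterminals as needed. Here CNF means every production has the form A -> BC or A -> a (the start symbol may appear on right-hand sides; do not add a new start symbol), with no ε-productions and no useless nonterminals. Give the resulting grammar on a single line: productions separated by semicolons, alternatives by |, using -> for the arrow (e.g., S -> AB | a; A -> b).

Nullable: {C}; after ε-elimination: S -> a | aC | ab | aCC | iab; C -> a | b | Ca.
No unit productions to eliminate.
TERM: introduce A -> a, B -> b, D -> i and substitute in every rule of length ≥2.
BIN: S -> ACC becomes S -> AE, E -> CC; S -> DAB becomes S -> DF, F -> AB.

S -> a | AB | AC | AE | DF; A -> a; B -> b; C -> a | b | CA; D -> i; E -> CC; F -> AB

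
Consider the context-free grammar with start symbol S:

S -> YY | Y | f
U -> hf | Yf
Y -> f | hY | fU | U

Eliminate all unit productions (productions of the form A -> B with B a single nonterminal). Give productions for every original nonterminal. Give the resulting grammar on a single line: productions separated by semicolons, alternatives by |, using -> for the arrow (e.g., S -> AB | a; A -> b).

S -> f | YY | Yf | fU | hY | hf; U -> Yf | hf; Y -> f | Yf | fU | hY | hf

Unit productions: S->Y, Y->U.
Unit pairs (A ⇒* B via units): (S,U), (S,Y), (Y,U).
S: inherits non-unit rules of {S, U, Y} → YY | Yf | f | fU | hY | hf.
U: inherits non-unit rules of {U} → Yf | hf.
Y: inherits non-unit rules of {U, Y} → Yf | f | fU | hY | hf.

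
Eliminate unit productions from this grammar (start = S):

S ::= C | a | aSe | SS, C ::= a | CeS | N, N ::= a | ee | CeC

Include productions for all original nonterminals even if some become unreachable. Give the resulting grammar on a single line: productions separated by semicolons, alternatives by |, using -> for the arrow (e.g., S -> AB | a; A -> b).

Unit productions: C->N, S->C.
Unit pairs (A ⇒* B via units): (C,N), (S,C), (S,N).
S: inherits non-unit rules of {C, N, S} → CeC | CeS | SS | a | aSe | ee.
C: inherits non-unit rules of {C, N} → CeC | CeS | a | ee.
N: inherits non-unit rules of {N} → CeC | a | ee.

S -> a | SS | ee | CeC | CeS | aSe; C -> a | ee | CeC | CeS; N -> a | ee | CeC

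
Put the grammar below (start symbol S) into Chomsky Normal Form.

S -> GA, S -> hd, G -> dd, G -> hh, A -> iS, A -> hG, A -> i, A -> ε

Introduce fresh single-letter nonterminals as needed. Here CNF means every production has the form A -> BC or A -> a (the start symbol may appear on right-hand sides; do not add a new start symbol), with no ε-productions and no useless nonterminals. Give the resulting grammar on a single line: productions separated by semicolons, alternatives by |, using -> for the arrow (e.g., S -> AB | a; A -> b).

Nullable: {A}; after ε-elimination: S -> G | GA | hd; A -> i | hG | iS; G -> dd | hh.
After unit-elimination: S -> GA | dd | hd | hh; A -> i | hG | iS; G -> dd | hh.
TERM: introduce D -> d, B -> h, C -> i and substitute in every rule of length ≥2.

S -> BB | BD | DD | GA; A -> i | BG | CS; B -> h; C -> i; D -> d; G -> BB | DD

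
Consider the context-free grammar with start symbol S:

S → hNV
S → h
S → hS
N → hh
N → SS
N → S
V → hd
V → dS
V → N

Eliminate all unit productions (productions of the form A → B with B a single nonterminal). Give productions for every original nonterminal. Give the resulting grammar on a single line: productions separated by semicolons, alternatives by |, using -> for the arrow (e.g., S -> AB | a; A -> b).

Unit productions: N->S, V->N.
Unit pairs (A ⇒* B via units): (N,S), (V,N), (V,S).
S: inherits non-unit rules of {S} → h | hNV | hS.
N: inherits non-unit rules of {N, S} → SS | h | hNV | hS | hh.
V: inherits non-unit rules of {N, S, V} → SS | dS | h | hNV | hS | hd | hh.

S -> h | hS | hNV; N -> h | SS | hS | hh | hNV; V -> h | SS | dS | hS | hd | hh | hNV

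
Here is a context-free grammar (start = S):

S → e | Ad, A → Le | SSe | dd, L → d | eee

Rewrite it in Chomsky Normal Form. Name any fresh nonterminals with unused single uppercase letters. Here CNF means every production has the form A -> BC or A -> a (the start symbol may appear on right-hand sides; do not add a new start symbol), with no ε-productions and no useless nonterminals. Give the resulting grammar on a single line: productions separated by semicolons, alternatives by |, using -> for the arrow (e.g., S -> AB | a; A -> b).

No ε-productions.
No unit productions to eliminate.
TERM: introduce C -> d, B -> e and substitute in every rule of length ≥2.
BIN: A -> SSB becomes A -> SD, D -> SB; L -> BBB becomes L -> BE, E -> BB.

S -> e | AC; A -> CC | LB | SD; B -> e; C -> d; D -> SB; E -> BB; L -> d | BE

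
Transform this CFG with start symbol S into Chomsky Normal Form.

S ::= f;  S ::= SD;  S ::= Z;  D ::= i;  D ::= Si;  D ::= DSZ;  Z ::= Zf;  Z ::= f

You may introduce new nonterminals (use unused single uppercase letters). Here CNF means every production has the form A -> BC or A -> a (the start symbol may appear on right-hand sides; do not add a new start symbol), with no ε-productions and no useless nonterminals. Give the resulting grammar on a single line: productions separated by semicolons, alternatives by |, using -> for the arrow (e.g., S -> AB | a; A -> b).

S -> f | SD | ZB; A -> i; B -> f; C -> SZ; D -> i | DC | SA; Z -> f | ZB

No ε-productions.
After unit-elimination: S -> f | SD | Zf; D -> i | Si | DSZ; Z -> f | Zf.
TERM: introduce B -> f, A -> i and substitute in every rule of length ≥2.
BIN: D -> DSZ becomes D -> DC, C -> SZ.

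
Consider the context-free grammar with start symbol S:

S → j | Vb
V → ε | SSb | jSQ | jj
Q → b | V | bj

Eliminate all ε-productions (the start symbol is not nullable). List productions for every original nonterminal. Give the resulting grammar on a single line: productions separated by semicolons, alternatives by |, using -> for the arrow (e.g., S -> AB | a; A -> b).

S -> b | j | Vb; Q -> V | b | bj; V -> jS | jj | SSb | jSQ

Nullable set: {Q, V}.
S -> Vb: V nullable, giving Vb | b.
Q -> V: V nullable, giving V.
Drop V -> ε.
V -> jSQ: Q nullable, giving jS | jSQ.
Unchanged (no nullable symbols): S -> j; Q -> b; Q -> bj; V -> SSb; V -> jj.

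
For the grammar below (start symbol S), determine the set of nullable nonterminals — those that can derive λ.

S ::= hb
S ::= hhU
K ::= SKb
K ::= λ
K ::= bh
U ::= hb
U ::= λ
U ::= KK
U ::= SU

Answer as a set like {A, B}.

{K, U}

Directly nullable (have an ε-rule): {K, U}.
Not nullable: S — each has a terminal in every rule's right-hand side or depends on a non-nullable symbol.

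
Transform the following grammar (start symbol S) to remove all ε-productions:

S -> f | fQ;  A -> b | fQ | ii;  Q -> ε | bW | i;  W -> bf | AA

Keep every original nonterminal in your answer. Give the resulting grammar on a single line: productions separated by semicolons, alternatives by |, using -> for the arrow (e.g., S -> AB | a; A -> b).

Nullable set: {Q}.
S -> fQ: Q nullable, giving f | fQ.
A -> fQ: Q nullable, giving f | fQ.
Drop Q -> ε.
Unchanged (no nullable symbols): S -> f; A -> b; A -> ii; Q -> bW; Q -> i; W -> AA; W -> bf.

S -> f | fQ; A -> b | f | fQ | ii; Q -> i | bW; W -> AA | bf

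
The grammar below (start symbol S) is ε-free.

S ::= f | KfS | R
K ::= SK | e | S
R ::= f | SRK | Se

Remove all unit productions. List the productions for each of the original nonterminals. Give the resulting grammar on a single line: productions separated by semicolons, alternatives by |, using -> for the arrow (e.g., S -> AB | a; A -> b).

S -> f | Se | KfS | SRK; K -> e | f | SK | Se | KfS | SRK; R -> f | Se | SRK

Unit productions: K->S, S->R.
Unit pairs (A ⇒* B via units): (K,R), (K,S), (S,R).
S: inherits non-unit rules of {R, S} → KfS | SRK | Se | f.
K: inherits non-unit rules of {K, R, S} → KfS | SK | SRK | Se | e | f.
R: inherits non-unit rules of {R} → SRK | Se | f.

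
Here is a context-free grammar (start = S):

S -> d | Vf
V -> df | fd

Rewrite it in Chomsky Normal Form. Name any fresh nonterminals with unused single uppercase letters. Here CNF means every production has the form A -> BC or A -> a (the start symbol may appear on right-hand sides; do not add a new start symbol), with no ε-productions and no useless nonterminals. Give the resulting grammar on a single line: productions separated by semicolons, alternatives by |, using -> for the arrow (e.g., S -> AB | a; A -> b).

S -> d | VA; A -> f; B -> d; V -> AB | BA

No ε-productions.
No unit productions to eliminate.
TERM: introduce B -> d, A -> f and substitute in every rule of length ≥2.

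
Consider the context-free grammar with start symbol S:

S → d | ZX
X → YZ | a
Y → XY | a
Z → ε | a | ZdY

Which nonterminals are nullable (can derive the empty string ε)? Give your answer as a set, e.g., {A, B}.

Directly nullable (have an ε-rule): {Z}.
Not nullable: S, X, Y — each has a terminal in every rule's right-hand side or depends on a non-nullable symbol.

{Z}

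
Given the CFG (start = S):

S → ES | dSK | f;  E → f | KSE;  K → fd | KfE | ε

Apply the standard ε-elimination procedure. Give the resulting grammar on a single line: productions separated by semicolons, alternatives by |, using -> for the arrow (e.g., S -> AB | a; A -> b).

S -> f | ES | dS | dSK; E -> f | SE | KSE; K -> fE | fd | KfE

Nullable set: {K}.
S -> dSK: K nullable, giving dS | dSK.
E -> KSE: K nullable, giving KSE | SE.
Drop K -> ε.
K -> KfE: K nullable, giving KfE | fE.
Unchanged (no nullable symbols): S -> ES; S -> f; E -> f; K -> fd.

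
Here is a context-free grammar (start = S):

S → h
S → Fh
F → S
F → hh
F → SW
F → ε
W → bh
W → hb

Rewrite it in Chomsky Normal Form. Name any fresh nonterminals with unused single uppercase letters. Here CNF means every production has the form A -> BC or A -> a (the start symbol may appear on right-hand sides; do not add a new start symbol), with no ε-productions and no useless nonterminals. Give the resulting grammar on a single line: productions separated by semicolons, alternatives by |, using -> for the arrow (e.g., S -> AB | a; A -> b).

Nullable: {F}; after ε-elimination: S -> h | Fh; F -> S | SW | hh; W -> bh | hb.
After unit-elimination: S -> h | Fh; F -> h | Fh | SW | hh; W -> bh | hb.
TERM: introduce B -> b, A -> h and substitute in every rule of length ≥2.

S -> h | FA; A -> h; B -> b; F -> h | AA | FA | SW; W -> AB | BA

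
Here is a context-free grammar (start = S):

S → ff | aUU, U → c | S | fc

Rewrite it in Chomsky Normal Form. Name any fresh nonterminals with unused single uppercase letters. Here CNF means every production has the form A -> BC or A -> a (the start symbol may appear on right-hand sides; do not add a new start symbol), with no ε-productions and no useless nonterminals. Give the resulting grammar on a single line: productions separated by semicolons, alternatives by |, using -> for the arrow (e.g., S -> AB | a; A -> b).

No ε-productions.
After unit-elimination: S -> ff | aUU; U -> c | fc | ff | aUU.
TERM: introduce A -> a, C -> c, B -> f and substitute in every rule of length ≥2.
BIN: S -> AUU becomes S -> AD, D -> UU; U -> AUU becomes U -> AE, E -> UU.

S -> AD | BB; A -> a; B -> f; C -> c; D -> UU; E -> UU; U -> c | AE | BB | BC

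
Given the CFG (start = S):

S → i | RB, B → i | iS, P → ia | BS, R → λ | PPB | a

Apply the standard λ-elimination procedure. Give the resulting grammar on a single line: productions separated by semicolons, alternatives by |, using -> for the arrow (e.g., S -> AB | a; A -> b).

Nullable set: {R}.
S -> RB: R nullable, giving B | RB.
Drop R -> λ.
Unchanged (no nullable symbols): S -> i; B -> i; B -> iS; P -> BS; P -> ia; R -> PPB; R -> a.

S -> B | i | RB; B -> i | iS; P -> BS | ia; R -> a | PPB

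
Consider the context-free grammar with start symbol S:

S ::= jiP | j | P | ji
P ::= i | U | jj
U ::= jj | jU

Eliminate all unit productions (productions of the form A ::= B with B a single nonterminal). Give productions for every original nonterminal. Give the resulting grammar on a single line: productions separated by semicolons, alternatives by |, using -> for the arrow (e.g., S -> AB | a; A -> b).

Unit productions: P->U, S->P.
Unit pairs (A ⇒* B via units): (P,U), (S,P), (S,U).
S: inherits non-unit rules of {P, S, U} → i | j | jU | ji | jiP | jj.
P: inherits non-unit rules of {P, U} → i | jU | jj.
U: inherits non-unit rules of {U} → jU | jj.

S -> i | j | jU | ji | jj | jiP; P -> i | jU | jj; U -> jU | jj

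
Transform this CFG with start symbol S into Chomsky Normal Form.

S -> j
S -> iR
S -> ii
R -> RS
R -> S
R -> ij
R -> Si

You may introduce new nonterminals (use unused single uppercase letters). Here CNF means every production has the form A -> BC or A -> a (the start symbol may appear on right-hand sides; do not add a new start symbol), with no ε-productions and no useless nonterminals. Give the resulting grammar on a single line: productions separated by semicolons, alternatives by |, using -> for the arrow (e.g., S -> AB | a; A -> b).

No ε-productions.
After unit-elimination: S -> j | iR | ii; R -> j | RS | Si | iR | ii | ij.
TERM: introduce A -> i, B -> j and substitute in every rule of length ≥2.

S -> j | AA | AR; A -> i; B -> j; R -> j | AA | AB | AR | RS | SA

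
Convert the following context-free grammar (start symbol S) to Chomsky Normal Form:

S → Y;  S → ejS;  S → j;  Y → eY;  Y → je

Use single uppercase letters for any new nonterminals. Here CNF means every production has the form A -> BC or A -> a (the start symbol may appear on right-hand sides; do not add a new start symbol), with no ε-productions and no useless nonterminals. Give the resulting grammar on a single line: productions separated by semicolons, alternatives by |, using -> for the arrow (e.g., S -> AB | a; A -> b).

No ε-productions.
After unit-elimination: S -> j | eY | je | ejS; Y -> eY | je.
TERM: introduce A -> e, B -> j and substitute in every rule of length ≥2.
BIN: S -> ABS becomes S -> AC, C -> BS.

S -> j | AC | AY | BA; A -> e; B -> j; C -> BS; Y -> AY | BA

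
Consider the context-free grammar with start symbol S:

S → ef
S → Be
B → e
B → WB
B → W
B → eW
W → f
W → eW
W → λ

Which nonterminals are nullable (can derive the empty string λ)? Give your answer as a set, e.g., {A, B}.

Directly nullable (have an ε-rule): {W}.
B is nullable via B -> W (every symbol on the right is already known nullable).
Not nullable: S — each has a terminal in every rule's right-hand side or depends on a non-nullable symbol.

{B, W}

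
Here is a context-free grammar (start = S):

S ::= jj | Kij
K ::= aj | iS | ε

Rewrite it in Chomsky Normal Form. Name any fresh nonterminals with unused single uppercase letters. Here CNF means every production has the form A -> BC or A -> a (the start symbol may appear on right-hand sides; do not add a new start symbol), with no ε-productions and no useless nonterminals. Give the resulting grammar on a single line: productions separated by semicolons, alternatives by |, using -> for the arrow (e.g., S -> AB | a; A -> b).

Nullable: {K}; after ε-elimination: S -> ij | jj | Kij; K -> aj | iS.
No unit productions to eliminate.
TERM: introduce A -> a, C -> i, B -> j and substitute in every rule of length ≥2.
BIN: S -> KCB becomes S -> KD, D -> CB.

S -> BB | CB | KD; A -> a; B -> j; C -> i; D -> CB; K -> AB | CS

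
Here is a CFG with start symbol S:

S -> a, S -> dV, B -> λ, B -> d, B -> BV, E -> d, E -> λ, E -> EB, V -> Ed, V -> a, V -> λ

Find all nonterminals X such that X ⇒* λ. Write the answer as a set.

Directly nullable (have an ε-rule): {B, E, V}.
Not nullable: S — each has a terminal in every rule's right-hand side or depends on a non-nullable symbol.

{B, E, V}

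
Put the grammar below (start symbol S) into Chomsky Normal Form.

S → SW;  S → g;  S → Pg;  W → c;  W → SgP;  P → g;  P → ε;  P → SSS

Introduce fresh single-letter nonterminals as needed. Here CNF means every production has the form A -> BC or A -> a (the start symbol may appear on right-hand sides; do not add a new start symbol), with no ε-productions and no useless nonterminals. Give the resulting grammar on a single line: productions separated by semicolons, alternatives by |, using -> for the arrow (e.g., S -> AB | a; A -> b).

Nullable: {P}; after ε-elimination: S -> g | Pg | SW; P -> g | SSS; W -> c | Sg | SgP.
No unit productions to eliminate.
TERM: introduce A -> g and substitute in every rule of length ≥2.
BIN: P -> SSS becomes P -> SB, B -> SS; W -> SAP becomes W -> SC, C -> AP.

S -> g | PA | SW; A -> g; B -> SS; C -> AP; P -> g | SB; W -> c | SA | SC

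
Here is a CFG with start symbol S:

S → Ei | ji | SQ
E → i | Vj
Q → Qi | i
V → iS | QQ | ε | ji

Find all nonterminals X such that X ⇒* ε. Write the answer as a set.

Directly nullable (have an ε-rule): {V}.
Not nullable: E, Q, S — each has a terminal in every rule's right-hand side or depends on a non-nullable symbol.

{V}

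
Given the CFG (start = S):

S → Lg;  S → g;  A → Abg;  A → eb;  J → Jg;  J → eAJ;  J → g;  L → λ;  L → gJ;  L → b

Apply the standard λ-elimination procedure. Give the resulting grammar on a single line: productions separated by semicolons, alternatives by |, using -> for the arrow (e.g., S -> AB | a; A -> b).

Nullable set: {L}.
S -> Lg: L nullable, giving Lg | g.
Drop L -> λ.
Unchanged (no nullable symbols): S -> g; A -> Abg; A -> eb; J -> Jg; J -> eAJ; J -> g; L -> b; L -> gJ.

S -> g | Lg; A -> eb | Abg; J -> g | Jg | eAJ; L -> b | gJ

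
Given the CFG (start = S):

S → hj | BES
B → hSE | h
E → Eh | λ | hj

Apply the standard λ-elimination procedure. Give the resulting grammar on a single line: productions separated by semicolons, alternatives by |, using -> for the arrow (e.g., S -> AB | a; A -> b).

Nullable set: {E}.
S -> BES: E nullable, giving BES | BS.
B -> hSE: E nullable, giving hS | hSE.
Drop E -> λ.
E -> Eh: E nullable, giving Eh | h.
Unchanged (no nullable symbols): S -> hj; B -> h; E -> hj.

S -> BS | hj | BES; B -> h | hS | hSE; E -> h | Eh | hj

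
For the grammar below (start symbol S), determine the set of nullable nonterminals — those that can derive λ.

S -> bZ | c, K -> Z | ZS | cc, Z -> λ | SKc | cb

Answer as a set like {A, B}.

Directly nullable (have an ε-rule): {Z}.
K is nullable via K -> Z (every symbol on the right is already known nullable).
Not nullable: S — each has a terminal in every rule's right-hand side or depends on a non-nullable symbol.

{K, Z}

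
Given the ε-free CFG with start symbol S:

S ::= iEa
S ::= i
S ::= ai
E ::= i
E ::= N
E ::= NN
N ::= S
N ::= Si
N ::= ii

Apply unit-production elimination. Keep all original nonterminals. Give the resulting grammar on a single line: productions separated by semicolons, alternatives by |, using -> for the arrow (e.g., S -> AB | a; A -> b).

Unit productions: E->N, N->S.
Unit pairs (A ⇒* B via units): (E,N), (E,S), (N,S).
S: inherits non-unit rules of {S} → ai | i | iEa.
E: inherits non-unit rules of {E, N, S} → NN | Si | ai | i | iEa | ii.
N: inherits non-unit rules of {N, S} → Si | ai | i | iEa | ii.

S -> i | ai | iEa; E -> i | NN | Si | ai | ii | iEa; N -> i | Si | ai | ii | iEa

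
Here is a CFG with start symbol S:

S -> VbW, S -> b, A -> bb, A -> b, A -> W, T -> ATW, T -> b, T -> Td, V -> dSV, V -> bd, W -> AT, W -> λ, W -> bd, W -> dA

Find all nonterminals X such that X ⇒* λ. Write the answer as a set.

{A, W}

Directly nullable (have an ε-rule): {W}.
A is nullable via A -> W (every symbol on the right is already known nullable).
Not nullable: S, T, V — each has a terminal in every rule's right-hand side or depends on a non-nullable symbol.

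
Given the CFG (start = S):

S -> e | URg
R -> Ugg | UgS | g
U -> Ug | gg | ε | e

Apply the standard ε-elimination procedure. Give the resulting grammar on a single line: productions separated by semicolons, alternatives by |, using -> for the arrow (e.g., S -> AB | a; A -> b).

Nullable set: {U}.
S -> URg: U nullable, giving Rg | URg.
R -> UgS: U nullable, giving UgS | gS.
R -> Ugg: U nullable, giving Ugg | gg.
Drop U -> ε.
U -> Ug: U nullable, giving Ug | g.
Unchanged (no nullable symbols): S -> e; R -> g; U -> e; U -> gg.

S -> e | Rg | URg; R -> g | gS | gg | UgS | Ugg; U -> e | g | Ug | gg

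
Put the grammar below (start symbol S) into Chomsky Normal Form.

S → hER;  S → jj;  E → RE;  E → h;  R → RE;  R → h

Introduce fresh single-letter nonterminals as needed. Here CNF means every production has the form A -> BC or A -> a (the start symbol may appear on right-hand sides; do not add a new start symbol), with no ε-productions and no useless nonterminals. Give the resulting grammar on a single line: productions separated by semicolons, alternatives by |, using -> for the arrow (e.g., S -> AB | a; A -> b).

S -> AC | BB; A -> h; B -> j; C -> ER; E -> h | RE; R -> h | RE

No ε-productions.
No unit productions to eliminate.
TERM: introduce A -> h, B -> j and substitute in every rule of length ≥2.
BIN: S -> AER becomes S -> AC, C -> ER.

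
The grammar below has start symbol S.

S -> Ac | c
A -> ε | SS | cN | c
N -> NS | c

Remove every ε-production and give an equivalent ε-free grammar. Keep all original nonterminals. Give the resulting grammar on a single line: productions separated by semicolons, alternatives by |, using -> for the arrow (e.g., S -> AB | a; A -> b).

S -> c | Ac; A -> c | SS | cN; N -> c | NS

Nullable set: {A}.
S -> Ac: A nullable, giving Ac | c.
Drop A -> ε.
Unchanged (no nullable symbols): S -> c; A -> SS; A -> c; A -> cN; N -> NS; N -> c.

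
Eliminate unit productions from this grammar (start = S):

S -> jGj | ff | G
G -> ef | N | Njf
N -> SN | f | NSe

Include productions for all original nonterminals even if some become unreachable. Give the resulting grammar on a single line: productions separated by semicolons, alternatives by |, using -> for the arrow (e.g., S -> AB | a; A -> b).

Unit productions: G->N, S->G.
Unit pairs (A ⇒* B via units): (G,N), (S,G), (S,N).
S: inherits non-unit rules of {G, N, S} → NSe | Njf | SN | ef | f | ff | jGj.
G: inherits non-unit rules of {G, N} → NSe | Njf | SN | ef | f.
N: inherits non-unit rules of {N} → NSe | SN | f.

S -> f | SN | ef | ff | NSe | Njf | jGj; G -> f | SN | ef | NSe | Njf; N -> f | SN | NSe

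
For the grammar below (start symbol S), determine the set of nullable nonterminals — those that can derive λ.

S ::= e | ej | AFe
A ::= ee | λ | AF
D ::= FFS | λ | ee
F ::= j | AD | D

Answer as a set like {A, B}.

Directly nullable (have an ε-rule): {A, D}.
F is nullable via F -> D (every symbol on the right is already known nullable).
Not nullable: S — each has a terminal in every rule's right-hand side or depends on a non-nullable symbol.

{A, D, F}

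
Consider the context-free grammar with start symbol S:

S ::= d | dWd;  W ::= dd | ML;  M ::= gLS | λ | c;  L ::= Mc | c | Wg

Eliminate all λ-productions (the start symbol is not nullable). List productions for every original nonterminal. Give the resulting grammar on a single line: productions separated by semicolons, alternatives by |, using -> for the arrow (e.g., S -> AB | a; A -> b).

Nullable set: {M}.
L -> Mc: M nullable, giving Mc | c.
Drop M -> λ.
W -> ML: M nullable, giving L | ML.
Unchanged (no nullable symbols): S -> d; S -> dWd; L -> Wg; L -> c; M -> c; M -> gLS; W -> dd.

S -> d | dWd; L -> c | Mc | Wg; M -> c | gLS; W -> L | ML | dd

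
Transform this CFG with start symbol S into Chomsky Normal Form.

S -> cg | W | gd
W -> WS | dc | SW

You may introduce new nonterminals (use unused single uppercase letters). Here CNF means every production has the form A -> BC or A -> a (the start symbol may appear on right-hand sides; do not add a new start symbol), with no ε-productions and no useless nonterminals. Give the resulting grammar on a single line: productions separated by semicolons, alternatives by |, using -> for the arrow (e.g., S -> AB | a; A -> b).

No ε-productions.
After unit-elimination: S -> SW | WS | cg | dc | gd; W -> SW | WS | dc.
TERM: introduce A -> c, C -> d, B -> g and substitute in every rule of length ≥2.

S -> AB | BC | CA | SW | WS; A -> c; B -> g; C -> d; W -> CA | SW | WS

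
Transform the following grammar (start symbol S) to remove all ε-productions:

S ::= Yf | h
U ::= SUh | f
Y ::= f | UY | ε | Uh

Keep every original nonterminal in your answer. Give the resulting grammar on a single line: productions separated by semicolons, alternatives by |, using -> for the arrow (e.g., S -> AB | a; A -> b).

Nullable set: {Y}.
S -> Yf: Y nullable, giving Yf | f.
Drop Y -> ε.
Y -> UY: Y nullable, giving U | UY.
Unchanged (no nullable symbols): S -> h; U -> SUh; U -> f; Y -> Uh; Y -> f.

S -> f | h | Yf; U -> f | SUh; Y -> U | f | UY | Uh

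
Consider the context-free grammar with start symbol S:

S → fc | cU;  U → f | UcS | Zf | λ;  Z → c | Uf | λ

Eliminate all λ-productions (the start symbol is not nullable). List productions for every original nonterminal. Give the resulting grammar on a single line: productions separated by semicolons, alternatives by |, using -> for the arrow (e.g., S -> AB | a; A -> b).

Nullable set: {U, Z}.
S -> cU: U nullable, giving c | cU.
Drop U -> λ.
U -> UcS: U nullable, giving UcS | cS.
U -> Zf: Z nullable, giving Zf | f.
Drop Z -> λ.
Z -> Uf: U nullable, giving Uf | f.
Unchanged (no nullable symbols): S -> fc; U -> f; Z -> c.

S -> c | cU | fc; U -> f | Zf | cS | UcS; Z -> c | f | Uf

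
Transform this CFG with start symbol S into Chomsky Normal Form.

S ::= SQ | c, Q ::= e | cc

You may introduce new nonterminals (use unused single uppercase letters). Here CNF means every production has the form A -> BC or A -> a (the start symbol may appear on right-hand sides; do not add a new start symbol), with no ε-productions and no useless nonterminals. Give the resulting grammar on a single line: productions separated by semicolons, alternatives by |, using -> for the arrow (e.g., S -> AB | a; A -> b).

No ε-productions.
No unit productions to eliminate.
TERM: introduce A -> c and substitute in every rule of length ≥2.

S -> c | SQ; A -> c; Q -> e | AA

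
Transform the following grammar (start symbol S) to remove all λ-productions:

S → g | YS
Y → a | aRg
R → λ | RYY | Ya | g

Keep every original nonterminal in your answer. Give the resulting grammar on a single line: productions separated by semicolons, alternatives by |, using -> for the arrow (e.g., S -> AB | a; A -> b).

S -> g | YS; R -> g | YY | Ya | RYY; Y -> a | ag | aRg

Nullable set: {R}.
Drop R -> λ.
R -> RYY: R nullable, giving RYY | YY.
Y -> aRg: R nullable, giving aRg | ag.
Unchanged (no nullable symbols): S -> YS; S -> g; R -> Ya; R -> g; Y -> a.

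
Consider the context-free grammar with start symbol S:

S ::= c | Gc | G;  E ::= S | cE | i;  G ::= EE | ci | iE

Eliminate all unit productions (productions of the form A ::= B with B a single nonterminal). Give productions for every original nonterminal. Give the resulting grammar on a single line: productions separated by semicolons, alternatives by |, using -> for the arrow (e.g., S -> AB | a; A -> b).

S -> c | EE | Gc | ci | iE; E -> c | i | EE | Gc | cE | ci | iE; G -> EE | ci | iE

Unit productions: E->S, S->G.
Unit pairs (A ⇒* B via units): (E,G), (E,S), (S,G).
S: inherits non-unit rules of {G, S} → EE | Gc | c | ci | iE.
E: inherits non-unit rules of {E, G, S} → EE | Gc | c | cE | ci | i | iE.
G: inherits non-unit rules of {G} → EE | ci | iE.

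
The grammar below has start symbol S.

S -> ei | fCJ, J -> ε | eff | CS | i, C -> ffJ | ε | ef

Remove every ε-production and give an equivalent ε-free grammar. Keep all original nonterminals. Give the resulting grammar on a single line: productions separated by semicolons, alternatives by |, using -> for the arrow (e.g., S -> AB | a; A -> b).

S -> f | ei | fC | fJ | fCJ; C -> ef | ff | ffJ; J -> S | i | CS | eff

Nullable set: {C, J}.
S -> fCJ: C, J nullable, giving f | fC | fCJ | fJ.
Drop C -> ε.
C -> ffJ: J nullable, giving ff | ffJ.
Drop J -> ε.
J -> CS: C nullable, giving CS | S.
Unchanged (no nullable symbols): S -> ei; C -> ef; J -> eff; J -> i.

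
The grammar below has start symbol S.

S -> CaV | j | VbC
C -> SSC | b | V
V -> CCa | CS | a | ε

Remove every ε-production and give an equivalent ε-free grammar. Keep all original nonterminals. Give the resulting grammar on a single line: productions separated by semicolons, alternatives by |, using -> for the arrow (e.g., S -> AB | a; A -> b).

Nullable set: {C, V}.
S -> CaV: C, V nullable, giving Ca | CaV | a | aV.
S -> VbC: V, C nullable, giving Vb | VbC | b | bC.
C -> SSC: C nullable, giving SS | SSC.
C -> V: V nullable, giving V.
Drop V -> ε.
V -> CCa: C, C nullable, giving CCa | Ca | a.
V -> CS: C nullable, giving CS | S.
Unchanged (no nullable symbols): S -> j; C -> b; V -> a.

S -> a | b | j | Ca | Vb | aV | bC | CaV | VbC; C -> V | b | SS | SSC; V -> S | a | CS | Ca | CCa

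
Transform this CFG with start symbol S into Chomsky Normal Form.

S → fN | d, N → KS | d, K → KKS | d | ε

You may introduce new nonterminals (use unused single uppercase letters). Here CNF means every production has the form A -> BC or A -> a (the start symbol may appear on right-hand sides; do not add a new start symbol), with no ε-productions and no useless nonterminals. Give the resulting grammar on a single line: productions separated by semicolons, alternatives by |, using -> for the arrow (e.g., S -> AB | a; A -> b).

Nullable: {K}; after ε-elimination: S -> d | fN; K -> S | d | KS | KKS; N -> S | d | KS.
After unit-elimination: S -> d | fN; K -> d | KS | fN | KKS; N -> d | KS | fN.
TERM: introduce A -> f and substitute in every rule of length ≥2.
BIN: K -> KKS becomes K -> KB, B -> KS.

S -> d | AN; A -> f; B -> KS; K -> d | AN | KB | KS; N -> d | AN | KS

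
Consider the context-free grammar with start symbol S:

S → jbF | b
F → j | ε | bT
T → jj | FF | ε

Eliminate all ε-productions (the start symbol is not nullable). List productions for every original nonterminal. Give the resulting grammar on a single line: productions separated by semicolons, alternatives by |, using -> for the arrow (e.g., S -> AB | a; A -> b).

Nullable set: {F, T}.
S -> jbF: F nullable, giving jb | jbF.
Drop F -> ε.
F -> bT: T nullable, giving b | bT.
Drop T -> ε.
T -> FF: F, F nullable, giving F | FF.
Unchanged (no nullable symbols): S -> b; F -> j; T -> jj.

S -> b | jb | jbF; F -> b | j | bT; T -> F | FF | jj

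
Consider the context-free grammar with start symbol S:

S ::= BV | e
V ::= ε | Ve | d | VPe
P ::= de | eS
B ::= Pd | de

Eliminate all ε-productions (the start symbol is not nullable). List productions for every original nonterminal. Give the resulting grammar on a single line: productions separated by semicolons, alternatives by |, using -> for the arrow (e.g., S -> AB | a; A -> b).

Nullable set: {V}.
S -> BV: V nullable, giving B | BV.
Drop V -> ε.
V -> VPe: V nullable, giving Pe | VPe.
V -> Ve: V nullable, giving Ve | e.
Unchanged (no nullable symbols): S -> e; B -> Pd; B -> de; P -> de; P -> eS; V -> d.

S -> B | e | BV; B -> Pd | de; P -> de | eS; V -> d | e | Pe | Ve | VPe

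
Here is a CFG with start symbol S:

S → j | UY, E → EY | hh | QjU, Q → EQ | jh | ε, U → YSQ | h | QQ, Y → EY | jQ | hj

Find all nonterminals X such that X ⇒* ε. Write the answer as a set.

Directly nullable (have an ε-rule): {Q}.
U is nullable via U -> QQ (every symbol on the right is already known nullable).
Not nullable: E, S, Y — each has a terminal in every rule's right-hand side or depends on a non-nullable symbol.

{Q, U}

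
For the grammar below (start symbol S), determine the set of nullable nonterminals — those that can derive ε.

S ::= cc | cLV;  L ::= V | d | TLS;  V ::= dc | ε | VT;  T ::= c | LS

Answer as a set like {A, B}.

{L, V}

Directly nullable (have an ε-rule): {V}.
L is nullable via L -> V (every symbol on the right is already known nullable).
Not nullable: S, T — each has a terminal in every rule's right-hand side or depends on a non-nullable symbol.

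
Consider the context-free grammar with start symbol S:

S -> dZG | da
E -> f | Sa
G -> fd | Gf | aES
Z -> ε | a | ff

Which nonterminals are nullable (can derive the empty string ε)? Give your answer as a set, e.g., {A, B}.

{Z}

Directly nullable (have an ε-rule): {Z}.
Not nullable: E, G, S — each has a terminal in every rule's right-hand side or depends on a non-nullable symbol.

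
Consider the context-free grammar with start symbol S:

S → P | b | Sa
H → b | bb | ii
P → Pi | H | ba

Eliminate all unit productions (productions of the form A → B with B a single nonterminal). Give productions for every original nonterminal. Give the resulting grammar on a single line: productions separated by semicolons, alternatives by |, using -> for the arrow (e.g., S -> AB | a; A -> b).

S -> b | Pi | Sa | ba | bb | ii; H -> b | bb | ii; P -> b | Pi | ba | bb | ii

Unit productions: P->H, S->P.
Unit pairs (A ⇒* B via units): (P,H), (S,H), (S,P).
S: inherits non-unit rules of {H, P, S} → Pi | Sa | b | ba | bb | ii.
H: inherits non-unit rules of {H} → b | bb | ii.
P: inherits non-unit rules of {H, P} → Pi | b | ba | bb | ii.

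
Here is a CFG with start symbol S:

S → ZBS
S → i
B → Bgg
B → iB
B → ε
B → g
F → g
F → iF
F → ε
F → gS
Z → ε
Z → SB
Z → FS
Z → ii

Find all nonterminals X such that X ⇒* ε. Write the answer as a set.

{B, F, Z}

Directly nullable (have an ε-rule): {B, F, Z}.
Not nullable: S — each has a terminal in every rule's right-hand side or depends on a non-nullable symbol.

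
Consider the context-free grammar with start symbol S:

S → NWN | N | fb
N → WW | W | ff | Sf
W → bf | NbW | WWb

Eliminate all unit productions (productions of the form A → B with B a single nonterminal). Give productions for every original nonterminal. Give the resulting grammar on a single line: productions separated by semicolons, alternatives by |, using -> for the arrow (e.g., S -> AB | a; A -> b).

S -> Sf | WW | bf | fb | ff | NWN | NbW | WWb; N -> Sf | WW | bf | ff | NbW | WWb; W -> bf | NbW | WWb

Unit productions: N->W, S->N.
Unit pairs (A ⇒* B via units): (N,W), (S,N), (S,W).
S: inherits non-unit rules of {N, S, W} → NWN | NbW | Sf | WW | WWb | bf | fb | ff.
N: inherits non-unit rules of {N, W} → NbW | Sf | WW | WWb | bf | ff.
W: inherits non-unit rules of {W} → NbW | WWb | bf.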